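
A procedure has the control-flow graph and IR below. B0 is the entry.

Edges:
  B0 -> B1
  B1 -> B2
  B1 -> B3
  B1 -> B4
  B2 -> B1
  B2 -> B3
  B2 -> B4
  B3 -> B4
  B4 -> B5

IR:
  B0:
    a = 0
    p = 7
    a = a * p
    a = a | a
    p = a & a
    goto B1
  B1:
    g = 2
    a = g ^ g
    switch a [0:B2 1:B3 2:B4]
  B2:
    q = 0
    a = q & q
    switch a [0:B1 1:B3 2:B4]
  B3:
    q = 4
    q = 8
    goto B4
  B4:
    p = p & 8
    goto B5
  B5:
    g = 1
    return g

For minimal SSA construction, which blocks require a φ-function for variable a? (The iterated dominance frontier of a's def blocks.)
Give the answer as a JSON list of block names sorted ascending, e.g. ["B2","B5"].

Answer: ["B1", "B3", "B4"]

Derivation:
idom tree: B1←B0 B2←B1 B3←B1 B4←B1 B5←B4
Join-block Dom:
  B1: preds {B0,B2}: {B0} ∩ {B0,B1,B2} = {B0}; idom=B0
  B3: preds {B1,B2}: {B0,B1} ∩ {B0,B1,B2} = {B0,B1}; idom=B1
  B4: preds {B1,B2,B3}: {B0,B1} ∩ {B0,B1,B2} ∩ {B0,B1,B3} = {B0,B1}; idom=B1

DF derivation:
  B1←B0: walk · to B0
  B1←B2: walk B2→B1 to B0
  B3←B1: walk · to B1
  B3←B2: walk B2 to B1
  B4←B1: walk · to B1
  B4←B2: walk B2 to B1
  B4←B3: walk B3 to B1
  DF(B0)=∅
  DF(B1)={B1}
  DF(B2)={B1,B3,B4}
  DF(B3)={B4}
  DF(B4)=∅
  DF(B5)=∅

φ for a: defs {B0,B1,B2}
  DF⁺ = {B1,B3,B4}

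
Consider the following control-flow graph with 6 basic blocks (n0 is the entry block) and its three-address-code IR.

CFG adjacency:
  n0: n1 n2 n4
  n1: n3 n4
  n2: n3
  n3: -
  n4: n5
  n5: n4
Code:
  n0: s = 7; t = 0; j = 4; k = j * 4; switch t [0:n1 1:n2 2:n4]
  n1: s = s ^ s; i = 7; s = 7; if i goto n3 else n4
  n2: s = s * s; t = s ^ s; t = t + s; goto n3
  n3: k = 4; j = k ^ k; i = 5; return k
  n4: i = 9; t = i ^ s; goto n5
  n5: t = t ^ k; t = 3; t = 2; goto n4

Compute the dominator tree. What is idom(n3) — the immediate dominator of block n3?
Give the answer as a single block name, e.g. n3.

Answer: n0

Working:
idom tree: n1←n0 n2←n0 n3←n0 n4←n0 n5←n4
Join-block Dom:
  n3: preds {n1,n2}: {n0,n1} ∩ {n0,n2} = {n0}; idom=n0
  n4: preds {n0,n1,n5}: {n0} ∩ {n0,n1} ∩ {n0,n4,n5} = {n0}; idom=n0

idom(n3) = n0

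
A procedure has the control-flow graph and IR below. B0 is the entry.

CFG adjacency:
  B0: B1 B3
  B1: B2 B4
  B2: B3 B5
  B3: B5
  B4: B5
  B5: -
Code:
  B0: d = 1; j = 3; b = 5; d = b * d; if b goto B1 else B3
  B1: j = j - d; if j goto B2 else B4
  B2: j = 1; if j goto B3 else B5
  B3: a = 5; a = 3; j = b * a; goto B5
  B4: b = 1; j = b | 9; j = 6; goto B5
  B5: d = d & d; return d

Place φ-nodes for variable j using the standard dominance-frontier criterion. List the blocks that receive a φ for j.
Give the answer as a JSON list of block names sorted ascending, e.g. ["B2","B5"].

idom tree: B1←B0 B2←B1 B3←B0 B4←B1 B5←B0
Dom∩ at merges:
  B3: preds {B0,B2}: {B0} ∩ {B0,B1,B2} = {B0}; idom=B0
  B5: preds {B2,B3,B4}: {B0,B1,B2} ∩ {B0,B3} ∩ {B0,B1,B4} = {B0}; idom=B0

Frontier:
  B3←B0: walk · to B0
  B3←B2: walk B2→B1 to B0
  B5←B2: walk B2→B1 to B0
  B5←B3: walk B3 to B0
  B5←B4: walk B4→B1 to B0
  B0 → ∅
  B1 → {B3,B5}
  B2 → {B3,B5}
  B3 → {B5}
  B4 → {B5}
  B5 → ∅

φ for j: defs {B0,B1,B2,B3,B4}
  DF⁺ = {B3,B5}

Answer: ["B3", "B5"]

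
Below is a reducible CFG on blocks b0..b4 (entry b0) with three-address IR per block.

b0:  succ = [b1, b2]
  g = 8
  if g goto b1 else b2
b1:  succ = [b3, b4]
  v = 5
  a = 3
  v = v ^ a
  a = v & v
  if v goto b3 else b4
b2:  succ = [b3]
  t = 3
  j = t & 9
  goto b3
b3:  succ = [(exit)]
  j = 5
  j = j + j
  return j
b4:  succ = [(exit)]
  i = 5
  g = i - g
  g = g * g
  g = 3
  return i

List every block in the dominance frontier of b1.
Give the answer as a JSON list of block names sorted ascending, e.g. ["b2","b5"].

idom tree: b1←b0 b2←b0 b3←b0 b4←b1
Dom∩ at merges:
  b3: preds {b1,b2}: {b0,b1} ∩ {b0,b2} = {b0}; idom=b0

DF derivation:
  join b3 pred b1: b1 stop@b0
  join b3 pred b2: b2 stop@b0
  b0 → ∅
  b1 → {b3}
  b2 → {b3}
  b3 → ∅
  b4 → ∅

DF(b1) = ["b3"]

Answer: ["b3"]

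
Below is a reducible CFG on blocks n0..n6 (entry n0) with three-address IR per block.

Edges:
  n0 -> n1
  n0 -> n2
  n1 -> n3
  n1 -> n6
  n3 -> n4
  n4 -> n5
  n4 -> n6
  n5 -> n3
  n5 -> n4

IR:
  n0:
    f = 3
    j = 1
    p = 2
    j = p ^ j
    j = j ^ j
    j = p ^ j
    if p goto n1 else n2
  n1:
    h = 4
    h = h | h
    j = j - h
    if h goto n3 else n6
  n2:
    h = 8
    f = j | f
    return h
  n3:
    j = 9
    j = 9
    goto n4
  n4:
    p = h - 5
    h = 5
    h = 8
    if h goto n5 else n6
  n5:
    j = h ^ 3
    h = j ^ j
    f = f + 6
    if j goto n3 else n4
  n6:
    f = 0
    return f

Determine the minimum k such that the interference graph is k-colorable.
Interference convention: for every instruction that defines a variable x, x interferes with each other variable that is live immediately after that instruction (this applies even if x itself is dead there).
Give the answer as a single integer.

Block summaries:
  n0: def={f,j,p} ue=∅
  n1: def={h,j} ue={j}
  n2: def={f,h} ue={f,j}
  n3: def={j} ue=∅
  n4: def={h,p} ue={h}
  n5: def={f,h,j} ue={f,h}
  n6: def={f} ue=∅

Live sets:
  n0 li=∅ lo={f,j}
  n1 li={f,j} lo={f,h}
  n2 li={f,j} lo=∅
  n3 li={f,h} lo={f,h}
  n4 li={f,h} lo={f,h}
  n5 li={f,h} lo={f,h}
  n6 li=∅ lo=∅

Conflict graph:
  f — {h,j,p}
  h — {f,j}
  j — {f,h,p}
  p — {f,j}

Colouring:
  {f,h,j} pairwise interfere (3-clique) ⇒ χ ≥ 3
  3-colouring: R0={f}  R1={j}  R2={h,p}
  χ = 3

Answer: 3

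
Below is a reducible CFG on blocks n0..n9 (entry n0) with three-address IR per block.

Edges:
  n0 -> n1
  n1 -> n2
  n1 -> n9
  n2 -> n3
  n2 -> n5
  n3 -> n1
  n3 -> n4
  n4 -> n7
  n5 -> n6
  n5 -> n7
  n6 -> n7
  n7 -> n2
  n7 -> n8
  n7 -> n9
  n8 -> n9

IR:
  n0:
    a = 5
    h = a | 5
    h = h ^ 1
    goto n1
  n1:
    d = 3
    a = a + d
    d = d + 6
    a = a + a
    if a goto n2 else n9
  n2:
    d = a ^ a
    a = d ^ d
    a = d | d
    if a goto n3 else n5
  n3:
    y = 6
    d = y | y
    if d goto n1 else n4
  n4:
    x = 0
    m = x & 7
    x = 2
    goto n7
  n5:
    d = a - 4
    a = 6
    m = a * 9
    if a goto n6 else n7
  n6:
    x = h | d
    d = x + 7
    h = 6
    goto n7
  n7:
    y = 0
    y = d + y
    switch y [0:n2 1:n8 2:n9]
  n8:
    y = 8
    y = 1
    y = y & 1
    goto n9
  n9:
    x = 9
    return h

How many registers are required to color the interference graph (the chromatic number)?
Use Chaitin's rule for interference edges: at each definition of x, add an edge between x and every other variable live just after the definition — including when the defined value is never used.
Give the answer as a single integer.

Answer: 4

Analysis:
Per-block:
  n0: def={a,h} ue=∅
  n1: def={a,d} ue={a}
  n2: def={a,d} ue={a}
  n3: def={d,y} ue=∅
  n4: def={m,x} ue=∅
  n5: def={a,d,m} ue={a}
  n6: def={d,h,x} ue={d,h}
  n7: def={y} ue={d}
  n8: def={y} ue=∅
  n9: def={x} ue={h}

Liveness:
  live n0: ∅→{a,h}
  live n1: {a,h}→{a,h}
  live n2: {a,h}→{a,h}
  live n3: {a,h}→{a,d,h}
  live n4: {a,d,h}→{a,d,h}
  live n5: {a,h}→{a,d,h}
  live n6: {a,d,h}→{a,d,h}
  live n7: {a,d,h}→{a,h}
  live n8: {h}→{h}
  live n9: {h}→∅

Conflict graph:
  a↔{d,h,m,x,y}
  d↔{a,h,m,x,y}
  h↔{a,d,m,x,y}
  m↔{a,d,h}
  x↔{a,d,h}
  y↔{a,d,h}

Registers:
  {a,d,h,m} pairwise interfere (4-clique) ⇒ χ ≥ 4
  assign a→r0 d→r1 h→r2 m→r3 x→r3 y→r3 — no edge inside a register ⇒ χ ≤ 4
  χ = 4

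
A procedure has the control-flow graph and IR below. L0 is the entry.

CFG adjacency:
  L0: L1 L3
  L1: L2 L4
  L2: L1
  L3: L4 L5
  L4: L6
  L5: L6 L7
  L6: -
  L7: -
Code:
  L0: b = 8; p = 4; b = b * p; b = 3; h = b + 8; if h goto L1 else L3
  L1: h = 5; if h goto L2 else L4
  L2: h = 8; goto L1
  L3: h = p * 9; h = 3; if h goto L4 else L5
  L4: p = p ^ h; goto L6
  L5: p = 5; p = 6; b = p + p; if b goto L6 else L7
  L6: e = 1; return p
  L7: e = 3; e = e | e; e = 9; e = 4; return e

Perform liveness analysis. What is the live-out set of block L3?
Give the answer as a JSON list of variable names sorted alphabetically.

Block summaries:
  L0: def={b,h,p} ue=∅
  L1: def={h} ue=∅
  L2: def={h} ue=∅
  L3: def={h} ue={p}
  L4: def={p} ue={h,p}
  L5: def={b,p} ue=∅
  L6: def={e} ue={p}
  L7: def={e} ue=∅

Backward fixpoint:
  live L0: ∅→{p}
  live L1: {p}→{h,p}
  live L2: {p}→{p}
  live L3: {p}→{h,p}
  live L4: {h,p}→{p}
  live L5: ∅→{p}
  live L6: {p}→∅
  live L7: ∅→∅

live-out(L3) = ["h", "p"]

Answer: ["h", "p"]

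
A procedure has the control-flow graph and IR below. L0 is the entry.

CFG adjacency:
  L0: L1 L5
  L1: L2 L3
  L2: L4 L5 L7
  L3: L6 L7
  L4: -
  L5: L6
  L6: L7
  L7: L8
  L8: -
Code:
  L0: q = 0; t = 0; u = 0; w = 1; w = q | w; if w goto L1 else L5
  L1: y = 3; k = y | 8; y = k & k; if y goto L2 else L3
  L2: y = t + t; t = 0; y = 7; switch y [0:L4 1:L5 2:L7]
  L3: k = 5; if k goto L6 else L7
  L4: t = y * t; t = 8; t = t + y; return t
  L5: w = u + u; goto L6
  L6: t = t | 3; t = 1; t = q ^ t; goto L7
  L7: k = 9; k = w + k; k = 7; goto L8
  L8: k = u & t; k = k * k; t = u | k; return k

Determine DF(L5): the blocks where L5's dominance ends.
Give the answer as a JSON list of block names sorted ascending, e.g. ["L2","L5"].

Answer: ["L6"]

Analysis:
idom tree: L1←L0 L2←L1 L3←L1 L4←L2 L5←L0 L6←L0 L7←L0 L8←L7
Dom∩ at merges:
  L5: preds {L0,L2}: {L0} ∩ {L0,L1,L2} = {L0}; idom=L0
  L6: preds {L3,L5}: {L0,L1,L3} ∩ {L0,L5} = {L0}; idom=L0
  L7: preds {L2,L3,L6}: {L0,L1,L2} ∩ {L0,L1,L3} ∩ {L0,L6} = {L0}; idom=L0

DF derivation:
  L5←L0: walk · to L0
  L5←L2: walk L2→L1 to L0
  L6←L3: walk L3→L1 to L0
  L6←L5: walk L5 to L0
  L7←L2: walk L2→L1 to L0
  L7←L3: walk L3→L1 to L0
  L7←L6: walk L6 to L0
  DF(L0)=∅
  DF(L1)={L5,L6,L7}
  DF(L2)={L5,L7}
  DF(L3)={L6,L7}
  DF(L4)=∅
  DF(L5)={L6}
  DF(L6)={L7}
  DF(L7)=∅
  DF(L8)=∅

DF(L5) = ["L6"]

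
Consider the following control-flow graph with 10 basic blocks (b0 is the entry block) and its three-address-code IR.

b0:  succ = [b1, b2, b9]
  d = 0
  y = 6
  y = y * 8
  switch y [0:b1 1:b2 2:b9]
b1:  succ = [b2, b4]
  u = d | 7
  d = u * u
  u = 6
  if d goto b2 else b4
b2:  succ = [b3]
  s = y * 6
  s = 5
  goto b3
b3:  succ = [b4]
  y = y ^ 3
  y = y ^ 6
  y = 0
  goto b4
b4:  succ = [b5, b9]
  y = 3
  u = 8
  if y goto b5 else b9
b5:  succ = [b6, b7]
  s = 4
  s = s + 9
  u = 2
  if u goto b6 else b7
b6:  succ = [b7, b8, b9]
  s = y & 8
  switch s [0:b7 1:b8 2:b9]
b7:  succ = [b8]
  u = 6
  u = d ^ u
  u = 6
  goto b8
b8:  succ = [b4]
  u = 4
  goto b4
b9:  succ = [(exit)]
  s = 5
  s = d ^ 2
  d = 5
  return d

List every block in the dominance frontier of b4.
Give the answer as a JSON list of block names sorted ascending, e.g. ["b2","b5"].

Answer: ["b4", "b9"]

Derivation:
idom tree: b1←b0 b2←b0 b3←b2 b4←b0 b5←b4 b6←b5 b7←b5 b8←b5 b9←b0
Join-block Dom:
  b2: preds {b0,b1}: {b0} ∩ {b0,b1} = {b0}; idom=b0
  b4: preds {b1,b3,b8}: {b0,b1} ∩ {b0,b2,b3} ∩ {b0,b4,b5,b8} = {b0}; idom=b0
  b7: preds {b5,b6}: {b0,b4,b5} ∩ {b0,b4,b5,b6} = {b0,b4,b5}; idom=b5
  b8: preds {b6,b7}: {b0,b4,b5,b6} ∩ {b0,b4,b5,b7} = {b0,b4,b5}; idom=b5
  b9: preds {b0,b4,b6}: {b0} ∩ {b0,b4} ∩ {b0,b4,b5,b6} = {b0}; idom=b0

DF derivation:
  b2←b0: walk · to b0
  b2←b1: walk b1 to b0
  b4←b1: walk b1 to b0
  b4←b3: walk b3→b2 to b0
  b4←b8: walk b8→b5→b4 to b0
  b7←b5: walk · to b5
  b7←b6: walk b6 to b5
  b8←b6: walk b6 to b5
  b8←b7: walk b7 to b5
  b9←b0: walk · to b0
  b9←b4: walk b4 to b0
  b9←b6: walk b6→b5→b4 to b0
  b0: DF=∅
  b1: DF={b2,b4}
  b2: DF={b4}
  b3: DF={b4}
  b4: DF={b4,b9}
  b5: DF={b4,b9}
  b6: DF={b7,b8,b9}
  b7: DF={b8}
  b8: DF={b4}
  b9: DF=∅

DF(b4) = ["b4", "b9"]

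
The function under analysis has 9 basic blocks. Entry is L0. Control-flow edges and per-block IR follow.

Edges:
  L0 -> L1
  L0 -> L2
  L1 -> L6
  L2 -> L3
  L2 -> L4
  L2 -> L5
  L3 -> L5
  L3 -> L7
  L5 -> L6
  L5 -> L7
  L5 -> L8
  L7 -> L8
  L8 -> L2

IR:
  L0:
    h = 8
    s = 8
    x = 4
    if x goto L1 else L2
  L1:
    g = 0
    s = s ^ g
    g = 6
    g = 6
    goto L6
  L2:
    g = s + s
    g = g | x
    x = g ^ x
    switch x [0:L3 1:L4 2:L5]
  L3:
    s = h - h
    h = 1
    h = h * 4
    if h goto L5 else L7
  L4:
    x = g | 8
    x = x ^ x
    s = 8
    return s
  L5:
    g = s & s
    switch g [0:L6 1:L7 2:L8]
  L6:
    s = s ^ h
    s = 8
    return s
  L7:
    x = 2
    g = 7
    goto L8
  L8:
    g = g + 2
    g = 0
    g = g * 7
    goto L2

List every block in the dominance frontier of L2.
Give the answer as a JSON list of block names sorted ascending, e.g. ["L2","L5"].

idom tree: L1←L0 L2←L0 L3←L2 L4←L2 L5←L2 L6←L0 L7←L2 L8←L2
Join-block Dom:
  L2: preds {L0,L8}: {L0} ∩ {L0,L2,L8} = {L0}; idom=L0
  L5: preds {L2,L3}: {L0,L2} ∩ {L0,L2,L3} = {L0,L2}; idom=L2
  L6: preds {L1,L5}: {L0,L1} ∩ {L0,L2,L5} = {L0}; idom=L0
  L7: preds {L3,L5}: {L0,L2,L3} ∩ {L0,L2,L5} = {L0,L2}; idom=L2
  L8: preds {L5,L7}: {L0,L2,L5} ∩ {L0,L2,L7} = {L0,L2}; idom=L2

Frontier:
  join L2 pred L0: · stop@L0
  join L2 pred L8: L8→L2 stop@L0
  join L5 pred L2: · stop@L2
  join L5 pred L3: L3 stop@L2
  join L6 pred L1: L1 stop@L0
  join L6 pred L5: L5→L2 stop@L0
  join L7 pred L3: L3 stop@L2
  join L7 pred L5: L5 stop@L2
  join L8 pred L5: L5 stop@L2
  join L8 pred L7: L7 stop@L2
  DF(L0)=∅
  DF(L1)={L6}
  DF(L2)={L2,L6}
  DF(L3)={L5,L7}
  DF(L4)=∅
  DF(L5)={L6,L7,L8}
  DF(L6)=∅
  DF(L7)={L8}
  DF(L8)={L2}

DF(L2) = ["L2", "L6"]

Answer: ["L2", "L6"]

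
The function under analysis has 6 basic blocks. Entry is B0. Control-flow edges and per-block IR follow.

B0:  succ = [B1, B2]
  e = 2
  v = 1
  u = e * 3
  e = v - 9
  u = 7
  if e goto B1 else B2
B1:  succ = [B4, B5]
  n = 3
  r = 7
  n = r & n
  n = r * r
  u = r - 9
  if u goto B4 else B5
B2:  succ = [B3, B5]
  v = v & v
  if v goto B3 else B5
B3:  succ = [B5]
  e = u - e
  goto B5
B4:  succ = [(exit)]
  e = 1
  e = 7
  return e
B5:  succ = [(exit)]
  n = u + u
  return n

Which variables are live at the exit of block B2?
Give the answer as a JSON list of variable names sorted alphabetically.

def/use:
  B0: {e,u,v} / ∅
  B1: {n,r,u} / ∅
  B2: {v} / {v}
  B3: {e} / {e,u}
  B4: {e} / ∅
  B5: {n} / {u}

Backward fixpoint:
  B0 li=∅ lo={e,u,v}
  B1 li=∅ lo={u}
  B2 li={e,u,v} lo={e,u}
  B3 li={e,u} lo={u}
  B4 li=∅ lo=∅
  B5 li={u} lo=∅

live-out(B2) = ["e", "u"]

Answer: ["e", "u"]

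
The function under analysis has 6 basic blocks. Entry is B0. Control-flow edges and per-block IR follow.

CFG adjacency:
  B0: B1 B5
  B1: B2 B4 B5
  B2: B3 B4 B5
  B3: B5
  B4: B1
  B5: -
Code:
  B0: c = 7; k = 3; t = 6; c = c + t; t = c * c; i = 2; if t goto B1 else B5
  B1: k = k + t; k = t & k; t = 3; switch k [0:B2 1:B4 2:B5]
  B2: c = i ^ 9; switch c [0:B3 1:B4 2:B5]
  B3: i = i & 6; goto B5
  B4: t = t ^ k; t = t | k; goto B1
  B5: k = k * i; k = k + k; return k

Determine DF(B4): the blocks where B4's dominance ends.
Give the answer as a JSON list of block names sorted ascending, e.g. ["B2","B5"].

Answer: ["B1"]

Working:
idom tree: B1←B0 B2←B1 B3←B2 B4←B1 B5←B0
Join-block Dom:
  B1: preds {B0,B4}: {B0} ∩ {B0,B1,B4} = {B0}; idom=B0
  B4: preds {B1,B2}: {B0,B1} ∩ {B0,B1,B2} = {B0,B1}; idom=B1
  B5: preds {B0,B1,B2,B3}: {B0} ∩ {B0,B1} ∩ {B0,B1,B2} ∩ {B0,B1,B2,B3} = {B0}; idom=B0

Frontier:
  join B1 pred B0: · stop@B0
  join B1 pred B4: B4→B1 stop@B0
  join B4 pred B1: · stop@B1
  join B4 pred B2: B2 stop@B1
  join B5 pred B0: · stop@B0
  join B5 pred B1: B1 stop@B0
  join B5 pred B2: B2→B1 stop@B0
  join B5 pred B3: B3→B2→B1 stop@B0
  B0 → ∅
  B1 → {B1,B5}
  B2 → {B4,B5}
  B3 → {B5}
  B4 → {B1}
  B5 → ∅

DF(B4) = ["B1"]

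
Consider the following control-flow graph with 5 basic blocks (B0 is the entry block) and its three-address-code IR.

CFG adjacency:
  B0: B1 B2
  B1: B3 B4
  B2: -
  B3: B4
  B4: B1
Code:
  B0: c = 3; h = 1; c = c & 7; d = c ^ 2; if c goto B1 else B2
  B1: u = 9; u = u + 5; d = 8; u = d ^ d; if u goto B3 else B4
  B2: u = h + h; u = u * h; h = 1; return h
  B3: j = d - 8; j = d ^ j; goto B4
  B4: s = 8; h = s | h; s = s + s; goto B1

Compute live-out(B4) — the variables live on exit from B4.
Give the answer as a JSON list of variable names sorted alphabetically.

Answer: ["h"]

Analysis:
Per-block:
  B0: def={c,d,h} ue=∅
  B1: def={d,u} ue=∅
  B2: def={h,u} ue={h}
  B3: def={j} ue={d}
  B4: def={h,s} ue={h}

Backward fixpoint:
  B0: in=∅ out={h}
  B1: in={h} out={d,h}
  B2: in={h} out=∅
  B3: in={d,h} out={h}
  B4: in={h} out={h}

live-out(B4) = ["h"]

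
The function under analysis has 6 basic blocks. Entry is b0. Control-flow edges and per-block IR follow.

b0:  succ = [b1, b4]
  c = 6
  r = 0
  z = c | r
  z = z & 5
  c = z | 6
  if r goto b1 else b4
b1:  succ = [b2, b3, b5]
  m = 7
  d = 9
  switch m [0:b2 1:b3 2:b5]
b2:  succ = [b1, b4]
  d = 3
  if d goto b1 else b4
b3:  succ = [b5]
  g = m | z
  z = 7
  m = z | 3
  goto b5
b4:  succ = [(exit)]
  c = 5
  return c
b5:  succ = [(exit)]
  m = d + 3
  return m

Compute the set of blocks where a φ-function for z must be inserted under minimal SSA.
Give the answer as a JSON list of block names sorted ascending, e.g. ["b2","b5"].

idom tree: b1←b0 b2←b1 b3←b1 b4←b0 b5←b1
Dom at joins:
  b1: preds {b0,b2}: {b0} ∩ {b0,b1,b2} = {b0}; idom=b0
  b4: preds {b0,b2}: {b0} ∩ {b0,b1,b2} = {b0}; idom=b0
  b5: preds {b1,b3}: {b0,b1} ∩ {b0,b1,b3} = {b0,b1}; idom=b1

Frontier:
  join b1 pred b0: · stop@b0
  join b1 pred b2: b2→b1 stop@b0
  join b4 pred b0: · stop@b0
  join b4 pred b2: b2→b1 stop@b0
  join b5 pred b1: · stop@b1
  join b5 pred b3: b3 stop@b1
  b0: DF=∅
  b1: DF={b1,b4}
  b2: DF={b1,b4}
  b3: DF={b5}
  b4: DF=∅
  b5: DF=∅

φ for z: defs {b0,b3}
  DF⁺ = {b5}

Answer: ["b5"]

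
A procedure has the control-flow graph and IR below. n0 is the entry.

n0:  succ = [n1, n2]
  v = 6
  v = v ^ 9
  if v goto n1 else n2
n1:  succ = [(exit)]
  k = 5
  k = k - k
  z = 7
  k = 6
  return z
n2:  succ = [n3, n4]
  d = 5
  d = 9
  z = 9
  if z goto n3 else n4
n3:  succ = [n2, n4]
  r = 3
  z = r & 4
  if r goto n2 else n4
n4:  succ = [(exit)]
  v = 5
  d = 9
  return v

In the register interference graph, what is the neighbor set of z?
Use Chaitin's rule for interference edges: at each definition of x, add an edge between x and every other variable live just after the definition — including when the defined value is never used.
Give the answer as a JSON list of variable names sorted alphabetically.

Block summaries:
  n0: {v} / ∅
  n1: {k,z} / ∅
  n2: {d,z} / ∅
  n3: {r,z} / ∅
  n4: {d,v} / ∅

Backward fixpoint:
  n0 li=∅ lo=∅
  n1 li=∅ lo=∅
  n2 li=∅ lo=∅
  n3 li=∅ lo=∅
  n4 li=∅ lo=∅

Interfere edges:
  d: {v}
  k: {z}
  r: {z}
  v: {d}
  z: {k,r}

N(z) = ["k", "r"]

Answer: ["k", "r"]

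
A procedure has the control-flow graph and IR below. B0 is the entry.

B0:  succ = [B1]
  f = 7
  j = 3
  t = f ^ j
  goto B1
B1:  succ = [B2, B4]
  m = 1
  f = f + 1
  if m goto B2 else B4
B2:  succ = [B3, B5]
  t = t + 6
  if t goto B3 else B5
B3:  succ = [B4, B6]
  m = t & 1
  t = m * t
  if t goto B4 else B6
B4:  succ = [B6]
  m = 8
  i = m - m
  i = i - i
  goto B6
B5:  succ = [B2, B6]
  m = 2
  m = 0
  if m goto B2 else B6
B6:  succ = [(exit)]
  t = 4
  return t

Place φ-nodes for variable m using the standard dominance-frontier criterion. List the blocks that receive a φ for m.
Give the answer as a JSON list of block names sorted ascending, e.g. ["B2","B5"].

idom tree: B1←B0 B2←B1 B3←B2 B4←B1 B5←B2 B6←B1
Join-block Dom:
  B2: preds {B1,B5}: {B0,B1} ∩ {B0,B1,B2,B5} = {B0,B1}; idom=B1
  B4: preds {B1,B3}: {B0,B1} ∩ {B0,B1,B2,B3} = {B0,B1}; idom=B1
  B6: preds {B3,B4,B5}: {B0,B1,B2,B3} ∩ {B0,B1,B4} ∩ {B0,B1,B2,B5} = {B0,B1}; idom=B1

DF derivation:
  join B2 pred B1: · stop@B1
  join B2 pred B5: B5→B2 stop@B1
  join B4 pred B1: · stop@B1
  join B4 pred B3: B3→B2 stop@B1
  join B6 pred B3: B3→B2 stop@B1
  join B6 pred B4: B4 stop@B1
  join B6 pred B5: B5→B2 stop@B1
  DF(B0)=∅
  DF(B1)=∅
  DF(B2)={B2,B4,B6}
  DF(B3)={B4,B6}
  DF(B4)={B6}
  DF(B5)={B2,B6}
  DF(B6)=∅

φ for m: defs {B1,B3,B4,B5}
  DF⁺ = {B2,B4,B6}

Answer: ["B2", "B4", "B6"]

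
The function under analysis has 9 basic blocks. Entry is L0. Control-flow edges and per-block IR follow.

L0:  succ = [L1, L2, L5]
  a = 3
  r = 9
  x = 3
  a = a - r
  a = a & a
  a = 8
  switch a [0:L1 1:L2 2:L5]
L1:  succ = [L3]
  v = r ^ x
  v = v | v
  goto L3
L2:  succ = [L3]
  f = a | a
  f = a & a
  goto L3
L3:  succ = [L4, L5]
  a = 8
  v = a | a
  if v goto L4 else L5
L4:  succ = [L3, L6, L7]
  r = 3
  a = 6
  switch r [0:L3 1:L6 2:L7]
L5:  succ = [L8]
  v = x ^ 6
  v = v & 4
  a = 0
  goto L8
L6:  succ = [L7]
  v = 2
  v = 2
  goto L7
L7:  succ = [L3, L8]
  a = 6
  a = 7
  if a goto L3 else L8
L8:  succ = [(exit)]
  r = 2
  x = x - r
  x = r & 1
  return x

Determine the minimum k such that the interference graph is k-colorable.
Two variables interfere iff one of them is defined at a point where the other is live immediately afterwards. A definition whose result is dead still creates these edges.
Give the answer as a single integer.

Answer: 3

Derivation:
Per-block:
  L0: def={a,r,x} ue=∅
  L1: def={v} ue={r,x}
  L2: def={f} ue={a}
  L3: def={a,v} ue=∅
  L4: def={a,r} ue=∅
  L5: def={a,v} ue={x}
  L6: def={v} ue=∅
  L7: def={a} ue=∅
  L8: def={r,x} ue={x}

Backward fixpoint:
  L0: in=∅ out={a,r,x}
  L1: in={r,x} out={x}
  L2: in={a,x} out={x}
  L3: in={x} out={x}
  L4: in={x} out={x}
  L5: in={x} out={x}
  L6: in={x} out={x}
  L7: in={x} out={x}
  L8: in={x} out=∅

Conflict graph:
  a: {f,r,x}
  f: {a,x}
  r: {a,x}
  v: {x}
  x: {a,f,r,v}

Registers:
  clique {a,f,x} ⇒ need ≥ 3
  assign a→R1 f→R2 r→R2 v→R1 x→R0 — no edge inside a register ⇒ χ ≤ 3
  χ = 3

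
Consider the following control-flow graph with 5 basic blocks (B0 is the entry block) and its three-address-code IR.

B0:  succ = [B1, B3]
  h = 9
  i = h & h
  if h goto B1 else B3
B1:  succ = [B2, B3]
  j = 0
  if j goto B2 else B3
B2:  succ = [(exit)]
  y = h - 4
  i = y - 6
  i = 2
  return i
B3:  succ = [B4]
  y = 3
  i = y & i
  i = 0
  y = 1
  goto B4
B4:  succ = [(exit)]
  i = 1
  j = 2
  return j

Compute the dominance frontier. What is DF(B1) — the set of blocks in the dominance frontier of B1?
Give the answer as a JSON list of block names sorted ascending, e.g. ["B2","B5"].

Answer: ["B3"]

Analysis:
idom tree: B1←B0 B2←B1 B3←B0 B4←B3
Dom∩ at merges:
  B3: preds {B0,B1}: {B0} ∩ {B0,B1} = {B0}; idom=B0

Frontier:
  join B3 pred B0: · stop@B0
  join B3 pred B1: B1 stop@B0
  B0 → ∅
  B1 → {B3}
  B2 → ∅
  B3 → ∅
  B4 → ∅

DF(B1) = ["B3"]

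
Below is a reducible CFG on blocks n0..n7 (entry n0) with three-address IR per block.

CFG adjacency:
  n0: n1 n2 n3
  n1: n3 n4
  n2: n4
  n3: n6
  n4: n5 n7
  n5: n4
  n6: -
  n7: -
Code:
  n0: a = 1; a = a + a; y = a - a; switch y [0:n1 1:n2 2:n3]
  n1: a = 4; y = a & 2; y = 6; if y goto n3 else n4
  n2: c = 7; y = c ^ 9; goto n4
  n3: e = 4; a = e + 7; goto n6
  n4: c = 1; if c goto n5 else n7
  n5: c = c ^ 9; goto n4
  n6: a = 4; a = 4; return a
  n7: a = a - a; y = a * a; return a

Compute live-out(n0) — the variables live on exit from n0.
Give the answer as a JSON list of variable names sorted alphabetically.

Block summaries:
  n0 def {a,y} use ∅
  n1 def {a,y} use ∅
  n2 def {c,y} use ∅
  n3 def {a,e} use ∅
  n4 def {c} use ∅
  n5 def {c} use {c}
  n6 def {a} use ∅
  n7 def {a,y} use {a}

Live sets:
  live n0: ∅→{a}
  live n1: ∅→{a}
  live n2: {a}→{a}
  live n3: ∅→∅
  live n4: {a}→{a,c}
  live n5: {a,c}→{a}
  live n6: ∅→∅
  live n7: {a}→∅

live-out(n0) = ["a"]

Answer: ["a"]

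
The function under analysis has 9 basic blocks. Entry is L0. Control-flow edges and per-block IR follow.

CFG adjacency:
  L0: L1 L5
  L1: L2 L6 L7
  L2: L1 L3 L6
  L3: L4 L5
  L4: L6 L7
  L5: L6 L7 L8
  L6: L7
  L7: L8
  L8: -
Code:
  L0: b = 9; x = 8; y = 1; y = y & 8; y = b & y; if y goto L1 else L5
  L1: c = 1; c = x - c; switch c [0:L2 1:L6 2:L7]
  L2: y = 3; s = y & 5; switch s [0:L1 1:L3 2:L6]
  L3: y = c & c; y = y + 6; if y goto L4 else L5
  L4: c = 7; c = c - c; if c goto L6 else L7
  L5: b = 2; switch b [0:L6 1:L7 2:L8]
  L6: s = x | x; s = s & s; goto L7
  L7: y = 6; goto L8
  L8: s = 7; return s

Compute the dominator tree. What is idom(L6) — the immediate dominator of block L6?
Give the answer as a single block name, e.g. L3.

idom tree: L1←L0 L2←L1 L3←L2 L4←L3 L5←L0 L6←L0 L7←L0 L8←L0
Join-block Dom:
  L1: preds {L0,L2}: {L0} ∩ {L0,L1,L2} = {L0}; idom=L0
  L5: preds {L0,L3}: {L0} ∩ {L0,L1,L2,L3} = {L0}; idom=L0
  L6: preds {L1,L2,L4,L5}: {L0,L1} ∩ {L0,L1,L2} ∩ {L0,L1,L2,L3,L4} ∩ {L0,L5} = {L0}; idom=L0
  L7: preds {L1,L4,L5,L6}: {L0,L1} ∩ {L0,L1,L2,L3,L4} ∩ {L0,L5} ∩ {L0,L6} = {L0}; idom=L0
  L8: preds {L5,L7}: {L0,L5} ∩ {L0,L7} = {L0}; idom=L0

idom(L6) = L0

Answer: L0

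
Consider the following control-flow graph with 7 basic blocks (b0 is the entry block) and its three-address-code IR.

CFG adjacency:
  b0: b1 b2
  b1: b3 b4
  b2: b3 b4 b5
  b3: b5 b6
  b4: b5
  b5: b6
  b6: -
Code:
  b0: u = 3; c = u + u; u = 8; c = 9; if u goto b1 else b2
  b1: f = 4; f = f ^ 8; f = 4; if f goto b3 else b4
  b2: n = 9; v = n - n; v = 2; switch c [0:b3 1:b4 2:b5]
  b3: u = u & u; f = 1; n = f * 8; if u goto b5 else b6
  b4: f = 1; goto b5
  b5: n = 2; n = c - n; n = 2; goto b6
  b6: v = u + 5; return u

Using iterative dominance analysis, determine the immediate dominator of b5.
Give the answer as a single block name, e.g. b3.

Answer: b0

Derivation:
idom tree: b1←b0 b2←b0 b3←b0 b4←b0 b5←b0 b6←b0
Join-block Dom:
  b3: preds {b1,b2}: {b0,b1} ∩ {b0,b2} = {b0}; idom=b0
  b4: preds {b1,b2}: {b0,b1} ∩ {b0,b2} = {b0}; idom=b0
  b5: preds {b2,b3,b4}: {b0,b2} ∩ {b0,b3} ∩ {b0,b4} = {b0}; idom=b0
  b6: preds {b3,b5}: {b0,b3} ∩ {b0,b5} = {b0}; idom=b0

idom(b5) = b0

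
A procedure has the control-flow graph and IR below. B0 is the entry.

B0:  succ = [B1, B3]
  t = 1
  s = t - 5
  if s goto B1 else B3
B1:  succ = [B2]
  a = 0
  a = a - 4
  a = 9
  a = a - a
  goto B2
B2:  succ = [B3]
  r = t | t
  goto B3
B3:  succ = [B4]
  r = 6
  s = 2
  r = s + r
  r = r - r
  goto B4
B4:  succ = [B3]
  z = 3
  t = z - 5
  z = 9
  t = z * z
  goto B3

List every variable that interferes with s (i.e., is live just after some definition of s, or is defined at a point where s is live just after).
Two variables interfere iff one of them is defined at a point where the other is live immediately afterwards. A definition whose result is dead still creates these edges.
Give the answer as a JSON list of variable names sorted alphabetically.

Answer: ["r", "t"]

Derivation:
Per-block:
  B0: def={s,t} ue=∅
  B1: def={a} ue=∅
  B2: def={r} ue={t}
  B3: def={r,s} ue=∅
  B4: def={t,z} ue=∅

Liveness:
  B0 li=∅ lo={t}
  B1 li={t} lo={t}
  B2 li={t} lo=∅
  B3 li=∅ lo=∅
  B4 li=∅ lo=∅

Interference:
  a — {t}
  r — {s}
  s — {r,t}
  t — {a,s}
  z — ∅

N(s) = ["r", "t"]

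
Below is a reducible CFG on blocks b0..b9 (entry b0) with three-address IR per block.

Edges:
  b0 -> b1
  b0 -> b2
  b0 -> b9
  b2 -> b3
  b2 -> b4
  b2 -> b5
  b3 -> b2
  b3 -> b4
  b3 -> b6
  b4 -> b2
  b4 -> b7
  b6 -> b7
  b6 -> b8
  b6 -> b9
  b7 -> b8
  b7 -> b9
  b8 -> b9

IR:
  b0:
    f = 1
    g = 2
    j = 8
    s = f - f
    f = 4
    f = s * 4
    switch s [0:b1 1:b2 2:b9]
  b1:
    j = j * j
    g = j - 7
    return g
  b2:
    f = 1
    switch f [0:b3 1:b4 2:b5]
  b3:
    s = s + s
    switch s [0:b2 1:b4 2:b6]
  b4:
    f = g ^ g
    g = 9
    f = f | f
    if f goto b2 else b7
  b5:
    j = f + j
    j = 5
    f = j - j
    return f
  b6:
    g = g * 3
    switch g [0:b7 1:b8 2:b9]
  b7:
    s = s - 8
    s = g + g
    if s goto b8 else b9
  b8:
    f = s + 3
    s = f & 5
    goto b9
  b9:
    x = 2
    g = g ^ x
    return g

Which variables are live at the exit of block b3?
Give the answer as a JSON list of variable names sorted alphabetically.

Answer: ["g", "j", "s"]

Analysis:
Block summaries:
  b0: def={f,g,j,s} ue=∅
  b1: def={g,j} ue={j}
  b2: def={f} ue=∅
  b3: def={s} ue={s}
  b4: def={f,g} ue={g}
  b5: def={f,j} ue={f,j}
  b6: def={g} ue={g}
  b7: def={s} ue={g,s}
  b8: def={f,s} ue={s}
  b9: def={g,x} ue={g}

Backward fixpoint:
  b0: in=∅ out={g,j,s}
  b1: in={j} out=∅
  b2: in={g,j,s} out={f,g,j,s}
  b3: in={g,j,s} out={g,j,s}
  b4: in={g,j,s} out={g,j,s}
  b5: in={f,j} out=∅
  b6: in={g,s} out={g,s}
  b7: in={g,s} out={g,s}
  b8: in={g,s} out={g}
  b9: in={g} out=∅

live-out(b3) = ["g", "j", "s"]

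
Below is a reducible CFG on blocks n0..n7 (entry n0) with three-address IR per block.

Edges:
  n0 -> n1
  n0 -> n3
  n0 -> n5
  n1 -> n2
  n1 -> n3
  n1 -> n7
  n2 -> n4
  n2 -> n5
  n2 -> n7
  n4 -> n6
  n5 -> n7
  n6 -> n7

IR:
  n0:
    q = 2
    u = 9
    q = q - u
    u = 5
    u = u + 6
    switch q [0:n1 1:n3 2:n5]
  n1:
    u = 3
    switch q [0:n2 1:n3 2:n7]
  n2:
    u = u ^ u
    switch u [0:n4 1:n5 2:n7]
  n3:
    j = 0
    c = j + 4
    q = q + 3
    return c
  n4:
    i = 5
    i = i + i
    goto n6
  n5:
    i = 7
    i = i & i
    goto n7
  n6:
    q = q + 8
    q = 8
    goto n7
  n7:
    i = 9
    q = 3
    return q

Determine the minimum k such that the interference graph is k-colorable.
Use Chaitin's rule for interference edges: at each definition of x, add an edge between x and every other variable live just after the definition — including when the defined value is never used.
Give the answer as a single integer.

Per-block:
  n0: def={q,u} ue=∅
  n1: def={u} ue={q}
  n2: def={u} ue={u}
  n3: def={c,j,q} ue={q}
  n4: def={i} ue=∅
  n5: def={i} ue=∅
  n6: def={q} ue={q}
  n7: def={i,q} ue=∅

Liveness:
  n0 li=∅ lo={q}
  n1 li={q} lo={q,u}
  n2 li={q,u} lo={q}
  n3 li={q} lo=∅
  n4 li={q} lo={q}
  n5 li=∅ lo=∅
  n6 li={q} lo=∅
  n7 li=∅ lo=∅

Interference:
  c: {q}
  i: {q}
  j: {q}
  q: {c,i,j,u}
  u: {q}

Registers:
  {c,q} pairwise interfere (2-clique) ⇒ χ ≥ 2
  assign c→c1 i→c1 j→c1 q→c0 u→c1 — no edge inside a register ⇒ χ ≤ 2
  χ = 2

Answer: 2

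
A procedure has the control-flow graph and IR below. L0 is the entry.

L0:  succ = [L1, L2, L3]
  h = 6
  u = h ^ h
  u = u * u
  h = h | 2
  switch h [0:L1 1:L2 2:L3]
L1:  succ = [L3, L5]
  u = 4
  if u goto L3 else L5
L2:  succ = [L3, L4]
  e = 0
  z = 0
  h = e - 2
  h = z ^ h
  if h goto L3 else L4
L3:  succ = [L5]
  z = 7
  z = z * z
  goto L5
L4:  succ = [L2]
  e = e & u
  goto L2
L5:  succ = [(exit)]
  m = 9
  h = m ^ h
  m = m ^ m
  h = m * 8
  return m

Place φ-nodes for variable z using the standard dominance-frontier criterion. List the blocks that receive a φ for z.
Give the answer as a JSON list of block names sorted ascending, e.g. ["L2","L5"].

Answer: ["L2", "L3", "L5"]

Analysis:
idom tree: L1←L0 L2←L0 L3←L0 L4←L2 L5←L0
Dom∩ at merges:
  L2: preds {L0,L4}: {L0} ∩ {L0,L2,L4} = {L0}; idom=L0
  L3: preds {L0,L1,L2}: {L0} ∩ {L0,L1} ∩ {L0,L2} = {L0}; idom=L0
  L5: preds {L1,L3}: {L0,L1} ∩ {L0,L3} = {L0}; idom=L0

DF walk-up:
  L2←L0: walk · to L0
  L2←L4: walk L4→L2 to L0
  L3←L0: walk · to L0
  L3←L1: walk L1 to L0
  L3←L2: walk L2 to L0
  L5←L1: walk L1 to L0
  L5←L3: walk L3 to L0
  L0: DF=∅
  L1: DF={L3,L5}
  L2: DF={L2,L3}
  L3: DF={L5}
  L4: DF={L2}
  L5: DF=∅

φ for z: defs {L2,L3}
  DF⁺ = {L2,L3,L5}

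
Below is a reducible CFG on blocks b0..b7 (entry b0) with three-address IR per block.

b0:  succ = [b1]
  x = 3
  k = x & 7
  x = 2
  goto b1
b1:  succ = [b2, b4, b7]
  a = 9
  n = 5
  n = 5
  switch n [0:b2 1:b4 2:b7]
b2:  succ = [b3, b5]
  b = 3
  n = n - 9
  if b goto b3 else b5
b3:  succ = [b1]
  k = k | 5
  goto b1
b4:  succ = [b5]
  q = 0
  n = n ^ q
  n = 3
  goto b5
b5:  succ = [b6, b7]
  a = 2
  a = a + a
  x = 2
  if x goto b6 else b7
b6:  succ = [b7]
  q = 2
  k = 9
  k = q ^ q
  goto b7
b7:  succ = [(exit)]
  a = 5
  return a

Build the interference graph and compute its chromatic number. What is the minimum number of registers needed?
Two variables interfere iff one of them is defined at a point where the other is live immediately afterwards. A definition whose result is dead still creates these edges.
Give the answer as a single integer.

Block summaries:
  b0: def={k,x} ue=∅
  b1: def={a,n} ue=∅
  b2: def={b,n} ue={n}
  b3: def={k} ue={k}
  b4: def={n,q} ue={n}
  b5: def={a,x} ue=∅
  b6: def={k,q} ue=∅
  b7: def={a} ue=∅

Live sets:
  b0 li=∅ lo={k}
  b1 li={k} lo={k,n}
  b2 li={k,n} lo={k}
  b3 li={k} lo={k}
  b4 li={n} lo=∅
  b5 li=∅ lo=∅
  b6 li=∅ lo=∅
  b7 li=∅ lo=∅

Interference:
  a — {k}
  b — {k,n}
  k — {a,b,n,q,x}
  n — {b,k,q}
  q — {k,n}
  x — {k}

Registers:
  {b,k,n} pairwise interfere (3-clique) ⇒ χ ≥ 3
  assign a→r1 b→r2 k→r0 n→r1 q→r2 x→r1 — no edge inside a register ⇒ χ ≤ 3
  χ = 3

Answer: 3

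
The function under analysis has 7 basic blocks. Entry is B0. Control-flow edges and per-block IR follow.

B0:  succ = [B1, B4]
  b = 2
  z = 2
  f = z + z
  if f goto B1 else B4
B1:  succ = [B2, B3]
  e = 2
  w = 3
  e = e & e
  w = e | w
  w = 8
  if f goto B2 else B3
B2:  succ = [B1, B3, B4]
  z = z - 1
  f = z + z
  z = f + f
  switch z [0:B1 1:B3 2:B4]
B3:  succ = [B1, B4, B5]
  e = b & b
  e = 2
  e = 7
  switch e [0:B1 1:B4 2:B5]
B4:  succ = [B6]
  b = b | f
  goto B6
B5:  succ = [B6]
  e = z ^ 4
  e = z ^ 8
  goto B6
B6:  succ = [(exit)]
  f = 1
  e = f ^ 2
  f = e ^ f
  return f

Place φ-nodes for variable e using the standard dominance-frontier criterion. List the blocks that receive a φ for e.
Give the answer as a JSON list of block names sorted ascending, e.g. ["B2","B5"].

Answer: ["B1", "B4", "B6"]

Analysis:
idom tree: B1←B0 B2←B1 B3←B1 B4←B0 B5←B3 B6←B0
Join-block Dom:
  B1: preds {B0,B2,B3}: {B0} ∩ {B0,B1,B2} ∩ {B0,B1,B3} = {B0}; idom=B0
  B3: preds {B1,B2}: {B0,B1} ∩ {B0,B1,B2} = {B0,B1}; idom=B1
  B4: preds {B0,B2,B3}: {B0} ∩ {B0,B1,B2} ∩ {B0,B1,B3} = {B0}; idom=B0
  B6: preds {B4,B5}: {B0,B4} ∩ {B0,B1,B3,B5} = {B0}; idom=B0

DF walk-up:
  B1←B0: walk · to B0
  B1←B2: walk B2→B1 to B0
  B1←B3: walk B3→B1 to B0
  B3←B1: walk · to B1
  B3←B2: walk B2 to B1
  B4←B0: walk · to B0
  B4←B2: walk B2→B1 to B0
  B4←B3: walk B3→B1 to B0
  B6←B4: walk B4 to B0
  B6←B5: walk B5→B3→B1 to B0
  DF(B0)=∅
  DF(B1)={B1,B4,B6}
  DF(B2)={B1,B3,B4}
  DF(B3)={B1,B4,B6}
  DF(B4)={B6}
  DF(B5)={B6}
  DF(B6)=∅

φ for e: defs {B1,B3,B5,B6}
  DF⁺ = {B1,B4,B6}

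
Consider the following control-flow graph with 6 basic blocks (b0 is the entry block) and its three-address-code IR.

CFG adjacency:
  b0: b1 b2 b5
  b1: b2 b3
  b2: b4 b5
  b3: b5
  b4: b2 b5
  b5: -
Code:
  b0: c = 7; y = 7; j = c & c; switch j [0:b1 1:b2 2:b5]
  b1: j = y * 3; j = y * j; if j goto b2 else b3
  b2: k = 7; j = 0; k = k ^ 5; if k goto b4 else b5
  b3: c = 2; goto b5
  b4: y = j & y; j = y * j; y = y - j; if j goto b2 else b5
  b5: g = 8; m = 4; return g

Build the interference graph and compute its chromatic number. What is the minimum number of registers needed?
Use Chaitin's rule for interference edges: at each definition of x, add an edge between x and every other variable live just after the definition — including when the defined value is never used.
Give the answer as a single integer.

Answer: 3

Analysis:
Block summaries:
  b0: {c,j,y} / ∅
  b1: {j} / {y}
  b2: {j,k} / ∅
  b3: {c} / ∅
  b4: {j,y} / {j,y}
  b5: {g,m} / ∅

Live sets:
  b0 li=∅ lo={y}
  b1 li={y} lo={y}
  b2 li={y} lo={j,y}
  b3 li=∅ lo=∅
  b4 li={j,y} lo={y}
  b5 li=∅ lo=∅

Interfere edges:
  c — {y}
  g — {m}
  j — {k,y}
  k — {j,y}
  m — {g}
  y — {c,j,k}

Chromatic number:
  {j,k,y} pairwise interfere (3-clique) ⇒ χ ≥ 3
  assign c→r1 g→r0 j→r1 k→r2 m→r1 y→r0 — no edge inside a register ⇒ χ ≤ 3
  χ = 3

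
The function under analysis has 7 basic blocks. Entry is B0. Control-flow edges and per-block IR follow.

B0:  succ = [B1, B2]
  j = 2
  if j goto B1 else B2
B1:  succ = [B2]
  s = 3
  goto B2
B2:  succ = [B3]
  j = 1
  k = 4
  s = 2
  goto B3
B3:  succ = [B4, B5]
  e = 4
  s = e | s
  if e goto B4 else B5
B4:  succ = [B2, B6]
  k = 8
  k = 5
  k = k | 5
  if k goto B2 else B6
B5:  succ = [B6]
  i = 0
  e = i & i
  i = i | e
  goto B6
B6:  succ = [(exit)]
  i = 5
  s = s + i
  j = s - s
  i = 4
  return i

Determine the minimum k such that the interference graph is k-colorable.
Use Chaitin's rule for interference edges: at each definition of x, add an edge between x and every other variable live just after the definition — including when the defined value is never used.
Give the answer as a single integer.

Answer: 3

Analysis:
Block summaries:
  B0 def {j} use ∅
  B1 def {s} use ∅
  B2 def {j,k,s} use ∅
  B3 def {e,s} use {s}
  B4 def {k} use ∅
  B5 def {e,i} use ∅
  B6 def {i,j,s} use {s}

Backward fixpoint:
  live B0: ∅→∅
  live B1: ∅→∅
  live B2: ∅→{s}
  live B3: {s}→{s}
  live B4: {s}→{s}
  live B5: {s}→{s}
  live B6: {s}→∅

Interference:
  e↔{i,s}
  i↔{e,s}
  j↔∅
  k↔{s}
  s↔{e,i,k}

Chromatic number:
  lower bound: {e,i,s} mutually conflict ⇒ χ ≥ 3
  3-colouring: R0={j,s}  R1={e,k}  R2={i}
  χ = 3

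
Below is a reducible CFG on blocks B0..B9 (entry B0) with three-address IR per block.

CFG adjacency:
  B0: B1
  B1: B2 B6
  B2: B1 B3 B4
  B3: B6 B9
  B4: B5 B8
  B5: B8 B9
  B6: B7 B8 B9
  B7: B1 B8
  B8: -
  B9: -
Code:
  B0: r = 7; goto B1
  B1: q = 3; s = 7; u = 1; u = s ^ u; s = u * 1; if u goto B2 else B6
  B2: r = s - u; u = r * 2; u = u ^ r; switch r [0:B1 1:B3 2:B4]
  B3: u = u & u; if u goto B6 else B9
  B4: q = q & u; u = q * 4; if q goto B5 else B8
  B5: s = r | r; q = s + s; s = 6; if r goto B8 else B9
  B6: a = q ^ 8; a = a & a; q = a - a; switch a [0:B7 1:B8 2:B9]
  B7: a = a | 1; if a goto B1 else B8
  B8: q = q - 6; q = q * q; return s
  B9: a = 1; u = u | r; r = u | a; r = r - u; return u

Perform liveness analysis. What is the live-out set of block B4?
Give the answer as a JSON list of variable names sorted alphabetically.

Answer: ["q", "r", "s", "u"]

Working:
Per-block:
  B0: def={r} ue=∅
  B1: def={q,s,u} ue=∅
  B2: def={r,u} ue={s,u}
  B3: def={u} ue={u}
  B4: def={q,u} ue={q,u}
  B5: def={q,s} ue={r}
  B6: def={a,q} ue={q}
  B7: def={a} ue={a}
  B8: def={q} ue={q,s}
  B9: def={a,r,u} ue={r,u}

Backward fixpoint:
  B0: in=∅ out={r}
  B1: in={r} out={q,r,s,u}
  B2: in={q,s,u} out={q,r,s,u}
  B3: in={q,r,s,u} out={q,r,s,u}
  B4: in={q,r,s,u} out={q,r,s,u}
  B5: in={r,u} out={q,r,s,u}
  B6: in={q,r,s,u} out={a,q,r,s,u}
  B7: in={a,q,r,s} out={q,r,s}
  B8: in={q,s} out=∅
  B9: in={r,u} out=∅

live-out(B4) = ["q", "r", "s", "u"]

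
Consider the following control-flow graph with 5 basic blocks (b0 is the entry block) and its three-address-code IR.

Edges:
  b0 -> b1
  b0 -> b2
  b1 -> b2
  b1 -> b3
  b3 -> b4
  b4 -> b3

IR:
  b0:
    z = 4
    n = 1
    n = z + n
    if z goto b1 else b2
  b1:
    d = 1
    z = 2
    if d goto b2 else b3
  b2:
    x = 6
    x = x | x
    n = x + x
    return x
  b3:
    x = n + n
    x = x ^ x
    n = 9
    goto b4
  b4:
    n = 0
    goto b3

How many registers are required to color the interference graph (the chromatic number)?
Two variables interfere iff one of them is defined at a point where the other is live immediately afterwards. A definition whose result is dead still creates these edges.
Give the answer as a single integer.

Block summaries:
  b0: {n,z} / ∅
  b1: {d,z} / ∅
  b2: {n,x} / ∅
  b3: {n,x} / {n}
  b4: {n} / ∅

Live sets:
  live b0: ∅→{n}
  live b1: {n}→{n}
  live b2: ∅→∅
  live b3: {n}→∅
  live b4: ∅→{n}

Interference:
  d: {n,z}
  n: {d,x,z}
  x: {n}
  z: {d,n}

Colouring:
  clique {d,n,z} ⇒ need ≥ 3
  assign d→R1 n→R0 x→R1 z→R2 — no edge inside a register ⇒ χ ≤ 3
  χ = 3

Answer: 3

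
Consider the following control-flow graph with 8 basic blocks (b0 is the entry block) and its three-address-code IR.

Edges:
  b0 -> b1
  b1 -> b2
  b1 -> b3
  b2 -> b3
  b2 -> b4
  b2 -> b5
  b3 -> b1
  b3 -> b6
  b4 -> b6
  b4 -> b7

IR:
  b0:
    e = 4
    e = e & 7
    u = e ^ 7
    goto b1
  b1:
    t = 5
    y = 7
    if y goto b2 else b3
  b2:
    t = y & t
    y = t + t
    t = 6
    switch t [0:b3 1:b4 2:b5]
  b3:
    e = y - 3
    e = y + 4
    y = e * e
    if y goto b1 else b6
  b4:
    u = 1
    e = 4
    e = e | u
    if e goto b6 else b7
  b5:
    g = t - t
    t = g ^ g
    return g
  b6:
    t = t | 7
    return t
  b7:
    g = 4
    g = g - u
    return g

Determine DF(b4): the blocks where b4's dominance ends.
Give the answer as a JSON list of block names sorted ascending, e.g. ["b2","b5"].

Answer: ["b6"]

Analysis:
idom tree: b1←b0 b2←b1 b3←b1 b4←b2 b5←b2 b6←b1 b7←b4
Dom∩ at merges:
  b1: preds {b0,b3}: {b0} ∩ {b0,b1,b3} = {b0}; idom=b0
  b3: preds {b1,b2}: {b0,b1} ∩ {b0,b1,b2} = {b0,b1}; idom=b1
  b6: preds {b3,b4}: {b0,b1,b3} ∩ {b0,b1,b2,b4} = {b0,b1}; idom=b1

DF walk-up:
  join b1 pred b0: · stop@b0
  join b1 pred b3: b3→b1 stop@b0
  join b3 pred b1: · stop@b1
  join b3 pred b2: b2 stop@b1
  join b6 pred b3: b3 stop@b1
  join b6 pred b4: b4→b2 stop@b1
  b0: DF=∅
  b1: DF={b1}
  b2: DF={b3,b6}
  b3: DF={b1,b6}
  b4: DF={b6}
  b5: DF=∅
  b6: DF=∅
  b7: DF=∅

DF(b4) = ["b6"]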